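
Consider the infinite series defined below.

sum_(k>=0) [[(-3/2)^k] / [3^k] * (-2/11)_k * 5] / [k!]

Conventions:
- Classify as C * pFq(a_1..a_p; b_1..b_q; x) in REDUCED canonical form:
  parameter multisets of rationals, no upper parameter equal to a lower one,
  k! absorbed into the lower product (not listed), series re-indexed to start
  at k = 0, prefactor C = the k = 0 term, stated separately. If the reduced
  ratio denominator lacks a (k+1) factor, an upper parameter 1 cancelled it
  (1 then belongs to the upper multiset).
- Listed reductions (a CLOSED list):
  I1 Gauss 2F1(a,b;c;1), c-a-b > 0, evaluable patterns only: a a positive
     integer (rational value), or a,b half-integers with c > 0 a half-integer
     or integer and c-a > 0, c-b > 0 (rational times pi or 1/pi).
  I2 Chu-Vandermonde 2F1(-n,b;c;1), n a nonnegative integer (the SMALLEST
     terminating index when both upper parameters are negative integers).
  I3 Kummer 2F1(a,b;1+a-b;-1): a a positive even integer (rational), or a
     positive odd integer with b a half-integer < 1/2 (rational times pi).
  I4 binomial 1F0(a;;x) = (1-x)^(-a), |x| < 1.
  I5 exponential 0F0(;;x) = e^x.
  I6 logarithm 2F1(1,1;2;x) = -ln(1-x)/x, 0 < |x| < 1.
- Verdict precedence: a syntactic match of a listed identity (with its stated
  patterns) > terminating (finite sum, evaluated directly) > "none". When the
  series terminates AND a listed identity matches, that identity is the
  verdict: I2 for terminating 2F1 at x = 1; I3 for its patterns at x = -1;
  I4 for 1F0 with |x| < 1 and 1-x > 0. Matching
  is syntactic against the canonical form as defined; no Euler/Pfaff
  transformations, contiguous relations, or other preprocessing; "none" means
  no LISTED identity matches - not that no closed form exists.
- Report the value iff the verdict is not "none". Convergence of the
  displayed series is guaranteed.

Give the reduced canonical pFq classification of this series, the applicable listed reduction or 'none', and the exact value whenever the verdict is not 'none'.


At argument -1/2: a 1F0 with upper {-2/11}, lower {-}, scaled by C = 5. Verdict: binomial (I4) matches (the 1F0 binomial series: exponent 2/11, x = -1/2). Exact value: 5 * (3/2)^(2/11).

Structural cue: with t_0 = 5, the two k-th powers (prefactor 5) combine into one argument.
Term ratio: r(k) = (-1/2) * (k-2/11) / [(k+1)] - poly over poly, x = (-1/2) from leading terms; C = 5 at k = 0.


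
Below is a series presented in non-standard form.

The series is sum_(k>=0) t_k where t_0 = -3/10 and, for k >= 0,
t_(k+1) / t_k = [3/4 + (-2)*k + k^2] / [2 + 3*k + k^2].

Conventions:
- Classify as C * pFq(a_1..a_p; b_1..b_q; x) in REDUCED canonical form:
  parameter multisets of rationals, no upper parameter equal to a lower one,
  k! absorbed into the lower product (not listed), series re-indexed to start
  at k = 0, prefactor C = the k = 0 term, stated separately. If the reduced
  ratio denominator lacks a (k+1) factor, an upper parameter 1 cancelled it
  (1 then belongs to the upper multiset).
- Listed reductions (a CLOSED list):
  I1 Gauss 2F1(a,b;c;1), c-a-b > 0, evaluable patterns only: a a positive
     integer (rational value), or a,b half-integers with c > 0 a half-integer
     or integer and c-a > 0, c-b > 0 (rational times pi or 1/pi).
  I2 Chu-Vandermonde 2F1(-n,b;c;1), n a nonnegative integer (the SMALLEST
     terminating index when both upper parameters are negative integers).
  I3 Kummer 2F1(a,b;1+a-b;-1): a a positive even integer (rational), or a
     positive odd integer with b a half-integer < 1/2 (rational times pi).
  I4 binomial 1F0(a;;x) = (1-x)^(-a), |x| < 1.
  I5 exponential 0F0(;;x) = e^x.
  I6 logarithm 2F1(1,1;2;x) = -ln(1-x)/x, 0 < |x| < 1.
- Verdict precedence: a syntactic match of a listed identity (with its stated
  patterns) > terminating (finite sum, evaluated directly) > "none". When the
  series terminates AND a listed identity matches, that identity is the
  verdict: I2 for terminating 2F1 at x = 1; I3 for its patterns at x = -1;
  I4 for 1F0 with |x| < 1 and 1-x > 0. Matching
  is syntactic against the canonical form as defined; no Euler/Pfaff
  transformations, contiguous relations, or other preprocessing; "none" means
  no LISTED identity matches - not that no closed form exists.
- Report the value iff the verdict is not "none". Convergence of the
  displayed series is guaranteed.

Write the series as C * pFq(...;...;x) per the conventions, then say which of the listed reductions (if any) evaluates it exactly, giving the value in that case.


Structural cue: from the first term -3/10: the expanded ratio factors over Q; C = -3/10, roots give parameters.
Step ratio: r(k) = 1 * (k-3/2) (k-1/2) / [(k+2) (k+1)] - poly over poly, x = 1 from leading terms; C = -3/10 at k = 0.

The series (x = 1) is 2F1: upper {-3/2, -1/2}, lower {2}, prefactor -3/10. Verdict: the half-integer Gauss pattern (I1) matches (x = 1; upper {-3/2, -1/2} half-integers, c = 2 in the evaluable pattern). Sum: (-32/25) / pi.


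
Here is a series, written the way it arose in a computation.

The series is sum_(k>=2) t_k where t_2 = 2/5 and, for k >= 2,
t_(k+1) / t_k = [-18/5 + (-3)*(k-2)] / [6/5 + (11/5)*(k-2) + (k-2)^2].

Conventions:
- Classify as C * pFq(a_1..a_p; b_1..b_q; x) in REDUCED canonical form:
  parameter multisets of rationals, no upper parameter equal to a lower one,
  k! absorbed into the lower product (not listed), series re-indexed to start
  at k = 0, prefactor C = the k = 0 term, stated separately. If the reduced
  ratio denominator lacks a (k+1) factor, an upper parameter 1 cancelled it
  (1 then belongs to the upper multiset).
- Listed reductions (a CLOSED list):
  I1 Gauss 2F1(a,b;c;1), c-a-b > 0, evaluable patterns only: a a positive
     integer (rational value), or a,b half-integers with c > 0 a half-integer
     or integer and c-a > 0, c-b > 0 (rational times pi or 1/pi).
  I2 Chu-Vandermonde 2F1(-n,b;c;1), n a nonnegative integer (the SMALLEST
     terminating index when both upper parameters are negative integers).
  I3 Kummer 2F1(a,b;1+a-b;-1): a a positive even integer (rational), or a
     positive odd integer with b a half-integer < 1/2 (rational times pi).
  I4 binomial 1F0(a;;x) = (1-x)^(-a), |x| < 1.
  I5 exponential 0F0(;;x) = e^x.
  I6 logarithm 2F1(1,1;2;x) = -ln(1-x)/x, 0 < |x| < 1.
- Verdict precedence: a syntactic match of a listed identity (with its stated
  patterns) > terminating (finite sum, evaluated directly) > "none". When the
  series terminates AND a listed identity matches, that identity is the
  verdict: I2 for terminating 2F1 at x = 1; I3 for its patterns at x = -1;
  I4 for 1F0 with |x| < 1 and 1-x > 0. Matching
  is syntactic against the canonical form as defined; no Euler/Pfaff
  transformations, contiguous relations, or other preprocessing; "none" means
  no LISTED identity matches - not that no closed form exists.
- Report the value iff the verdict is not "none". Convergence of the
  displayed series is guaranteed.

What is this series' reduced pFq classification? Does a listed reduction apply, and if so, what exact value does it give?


This is 2/5 * 0F0(-; -; -3) in reduced canonical form. Verdict: the exponential series (I5) applies (the 0F0 exponential series at x = -3). Value: (2/5) * e^(-3).

First insight: x = (-3) and factor the ratio over Q (C = 2/5, x = -3): negated roots = parameters.
Ratio: r(k) = (-3) * 1 / [(k+1)] ; factor over Q: parameters, x = (-3), and C = 2/5.


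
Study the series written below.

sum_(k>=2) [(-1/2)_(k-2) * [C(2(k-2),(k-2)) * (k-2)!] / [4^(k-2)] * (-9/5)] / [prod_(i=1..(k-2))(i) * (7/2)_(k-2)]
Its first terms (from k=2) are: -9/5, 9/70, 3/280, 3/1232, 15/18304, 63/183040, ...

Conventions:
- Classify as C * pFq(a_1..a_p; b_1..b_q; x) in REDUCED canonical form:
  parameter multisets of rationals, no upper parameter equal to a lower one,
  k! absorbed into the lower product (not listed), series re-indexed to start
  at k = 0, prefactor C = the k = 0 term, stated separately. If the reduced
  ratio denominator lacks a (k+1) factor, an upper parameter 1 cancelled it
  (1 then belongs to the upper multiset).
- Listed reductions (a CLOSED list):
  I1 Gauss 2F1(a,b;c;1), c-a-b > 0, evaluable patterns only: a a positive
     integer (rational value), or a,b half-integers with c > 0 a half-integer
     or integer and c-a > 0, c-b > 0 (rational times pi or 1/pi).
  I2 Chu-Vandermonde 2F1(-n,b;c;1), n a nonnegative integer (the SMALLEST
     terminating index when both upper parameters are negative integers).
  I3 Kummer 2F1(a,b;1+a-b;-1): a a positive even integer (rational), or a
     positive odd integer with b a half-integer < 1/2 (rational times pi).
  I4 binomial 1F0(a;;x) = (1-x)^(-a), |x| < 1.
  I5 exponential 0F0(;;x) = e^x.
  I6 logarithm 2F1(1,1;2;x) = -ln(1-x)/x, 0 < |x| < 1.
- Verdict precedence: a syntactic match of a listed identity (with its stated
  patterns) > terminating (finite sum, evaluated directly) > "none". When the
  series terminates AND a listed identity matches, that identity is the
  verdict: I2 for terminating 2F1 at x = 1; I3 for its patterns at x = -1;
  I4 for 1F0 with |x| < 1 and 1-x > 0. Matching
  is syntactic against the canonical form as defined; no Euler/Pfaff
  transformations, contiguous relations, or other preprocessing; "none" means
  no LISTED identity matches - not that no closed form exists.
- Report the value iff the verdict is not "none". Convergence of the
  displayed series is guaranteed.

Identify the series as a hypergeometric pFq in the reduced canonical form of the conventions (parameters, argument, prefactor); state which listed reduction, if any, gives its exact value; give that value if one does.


x = 1 here; the reduced form reads 2F1, upper {-1/2, 1/2}, lower {7/2}, C = -9/5. Verdict: Gauss (I1, half-integer pattern) matches (x = 1; upper {-1/2, 1/2} half-integers, c = 7/2 in the evaluable pattern). Sum: (-135/256) * pi.

Key observation: t_0 being -9/5, the product of the first k integers (prefactor -9/5) is k!.
Adjacent-term ratio: r(k) = 1 * (k-1/2) (k+1/2) / [(k+7/2) (k+1)] ; factor over Q: parameters, x = 1, and C = -9/5.


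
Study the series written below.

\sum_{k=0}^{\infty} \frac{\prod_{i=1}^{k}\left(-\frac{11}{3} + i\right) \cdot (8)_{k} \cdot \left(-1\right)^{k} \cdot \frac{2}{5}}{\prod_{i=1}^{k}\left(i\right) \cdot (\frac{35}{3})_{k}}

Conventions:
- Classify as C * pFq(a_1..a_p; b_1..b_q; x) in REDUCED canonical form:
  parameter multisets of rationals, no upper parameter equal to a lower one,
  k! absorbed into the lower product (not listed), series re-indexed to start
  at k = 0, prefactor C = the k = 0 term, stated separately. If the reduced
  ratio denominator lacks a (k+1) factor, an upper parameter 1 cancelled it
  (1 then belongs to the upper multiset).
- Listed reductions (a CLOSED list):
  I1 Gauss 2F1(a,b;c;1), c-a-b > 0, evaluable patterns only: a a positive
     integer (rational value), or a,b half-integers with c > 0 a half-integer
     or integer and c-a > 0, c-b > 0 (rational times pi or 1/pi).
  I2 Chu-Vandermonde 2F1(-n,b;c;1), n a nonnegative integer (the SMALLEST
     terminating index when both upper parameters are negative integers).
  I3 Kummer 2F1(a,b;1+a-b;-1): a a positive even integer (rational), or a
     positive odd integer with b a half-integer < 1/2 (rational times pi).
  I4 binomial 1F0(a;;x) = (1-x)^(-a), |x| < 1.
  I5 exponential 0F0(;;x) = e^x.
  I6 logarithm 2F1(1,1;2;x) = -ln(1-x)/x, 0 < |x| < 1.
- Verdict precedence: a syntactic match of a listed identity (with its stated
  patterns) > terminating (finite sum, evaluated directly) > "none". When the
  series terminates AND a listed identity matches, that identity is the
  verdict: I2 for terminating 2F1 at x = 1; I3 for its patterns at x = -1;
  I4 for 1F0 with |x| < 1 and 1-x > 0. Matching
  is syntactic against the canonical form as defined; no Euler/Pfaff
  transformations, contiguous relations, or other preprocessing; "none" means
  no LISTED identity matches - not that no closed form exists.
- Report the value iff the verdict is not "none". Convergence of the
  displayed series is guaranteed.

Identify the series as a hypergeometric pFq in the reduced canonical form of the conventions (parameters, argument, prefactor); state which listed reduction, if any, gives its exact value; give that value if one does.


x = -1 here; the reduced form reads 2F1, upper {-\frac{8}{3}, 8}, lower {\frac{35}{3}}, C = \frac{2}{5}. Verdict: the Kummer evaluation I3 matches (x = -1; c = \frac{35}{3} equals 1+a-b for upper {-\frac{8}{3}, 8}: listed pattern). Value: \frac{69368}{42525}.

Key step: x = -1 and the running product (C = 2/5, x = -1) telescopes to a rising factorial.
Step ratio: r(k) = -1 * (k-\frac{8}{3}) (k+8) / [(k+\frac{35}{3}) (k+1)] ; factor over Q: parameters, x = -1, and C = \frac{2}{5}.


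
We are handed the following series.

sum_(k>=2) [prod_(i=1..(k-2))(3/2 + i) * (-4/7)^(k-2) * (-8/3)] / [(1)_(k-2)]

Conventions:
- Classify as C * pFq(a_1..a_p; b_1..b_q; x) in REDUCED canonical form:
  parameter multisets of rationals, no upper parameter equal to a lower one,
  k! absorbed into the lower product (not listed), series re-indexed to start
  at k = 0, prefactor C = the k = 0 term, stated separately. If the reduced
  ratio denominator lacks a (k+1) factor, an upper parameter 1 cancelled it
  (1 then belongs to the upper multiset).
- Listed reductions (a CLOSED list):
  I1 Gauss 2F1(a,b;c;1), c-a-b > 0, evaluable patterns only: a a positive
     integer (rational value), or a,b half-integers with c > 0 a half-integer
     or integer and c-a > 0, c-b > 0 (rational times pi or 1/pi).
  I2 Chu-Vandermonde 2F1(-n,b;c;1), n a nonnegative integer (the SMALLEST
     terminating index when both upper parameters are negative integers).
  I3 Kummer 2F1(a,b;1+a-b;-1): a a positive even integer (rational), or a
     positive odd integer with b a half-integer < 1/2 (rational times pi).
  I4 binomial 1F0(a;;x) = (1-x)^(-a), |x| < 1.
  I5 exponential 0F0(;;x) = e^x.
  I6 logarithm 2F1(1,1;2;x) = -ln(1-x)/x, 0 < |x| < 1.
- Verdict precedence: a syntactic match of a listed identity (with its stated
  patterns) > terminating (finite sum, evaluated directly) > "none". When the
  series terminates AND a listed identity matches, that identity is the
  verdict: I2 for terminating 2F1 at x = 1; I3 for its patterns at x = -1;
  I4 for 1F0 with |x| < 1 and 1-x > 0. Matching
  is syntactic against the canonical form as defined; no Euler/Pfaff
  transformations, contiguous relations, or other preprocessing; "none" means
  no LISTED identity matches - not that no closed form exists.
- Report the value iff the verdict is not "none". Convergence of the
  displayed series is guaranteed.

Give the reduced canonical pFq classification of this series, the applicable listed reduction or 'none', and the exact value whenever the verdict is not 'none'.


Classification (C = -8/3): 1F0 with upper {5/2}, lower {-}, argument x = -4/7. Verdict: the binomial series (I4) matches (the 1F0 binomial series: exponent -5/2, x = -4/7). Sum: (-8/3) * (11/7)^(-5/2).

Structural cue: from the first term -8/3: (1)_k (C = -8/3) is k! itself.
Step ratio: r(k) = (-4/7) * (k+5/2) / [(k+1)] - rational in k, leading ratio (-4/7); with t_0 = -8/3, classification follows.


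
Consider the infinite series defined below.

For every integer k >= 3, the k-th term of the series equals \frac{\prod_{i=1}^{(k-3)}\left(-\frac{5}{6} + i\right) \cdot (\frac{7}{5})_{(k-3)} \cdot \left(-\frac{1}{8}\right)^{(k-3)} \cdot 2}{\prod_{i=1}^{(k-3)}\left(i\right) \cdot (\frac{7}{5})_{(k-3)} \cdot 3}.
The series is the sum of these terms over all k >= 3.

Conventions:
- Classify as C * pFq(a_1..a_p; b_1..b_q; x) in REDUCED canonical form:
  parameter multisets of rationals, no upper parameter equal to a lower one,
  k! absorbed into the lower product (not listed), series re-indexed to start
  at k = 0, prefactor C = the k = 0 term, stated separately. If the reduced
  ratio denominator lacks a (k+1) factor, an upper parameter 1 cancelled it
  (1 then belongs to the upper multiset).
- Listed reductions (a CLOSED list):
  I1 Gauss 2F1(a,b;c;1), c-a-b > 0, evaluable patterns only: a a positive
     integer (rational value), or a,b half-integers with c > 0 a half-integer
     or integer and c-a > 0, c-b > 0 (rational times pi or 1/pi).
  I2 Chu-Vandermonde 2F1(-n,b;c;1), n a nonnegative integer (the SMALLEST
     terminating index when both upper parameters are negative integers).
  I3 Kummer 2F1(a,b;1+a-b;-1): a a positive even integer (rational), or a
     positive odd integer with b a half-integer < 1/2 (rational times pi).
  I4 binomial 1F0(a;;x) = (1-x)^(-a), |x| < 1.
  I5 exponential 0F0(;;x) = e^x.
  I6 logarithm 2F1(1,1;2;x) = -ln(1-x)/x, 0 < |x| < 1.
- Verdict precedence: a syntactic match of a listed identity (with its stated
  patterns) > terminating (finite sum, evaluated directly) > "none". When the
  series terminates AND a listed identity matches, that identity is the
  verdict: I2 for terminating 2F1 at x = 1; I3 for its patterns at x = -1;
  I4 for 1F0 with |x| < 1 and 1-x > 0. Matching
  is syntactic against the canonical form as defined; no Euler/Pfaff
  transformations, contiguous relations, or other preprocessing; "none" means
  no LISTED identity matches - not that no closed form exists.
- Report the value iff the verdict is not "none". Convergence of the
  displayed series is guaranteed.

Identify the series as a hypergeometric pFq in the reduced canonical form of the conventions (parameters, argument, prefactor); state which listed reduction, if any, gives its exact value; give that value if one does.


Classification (C = \frac{2}{3}): 1F0 with upper {\frac{1}{6}}, lower {-}, argument x = -\frac{1}{8}. Verdict: the binomial series (I4) fires (the 1F0 binomial series: exponent -1/6, x = -\frac{1}{8}). Value: \frac{2}{3} \cdot \left(\frac{9}{8}\right)^{-\frac{1}{6}}.

Key step: with t_0 = \frac{2}{3}, the product of the first k integers (prefactor 2/3) is k!.
Step ratio: r(k) = -\frac{1}{8} * (k+\frac{1}{6}) / [(k+1)] ; factor over Q: parameters, x = -\frac{1}{8}, and C = \frac{2}{3}.


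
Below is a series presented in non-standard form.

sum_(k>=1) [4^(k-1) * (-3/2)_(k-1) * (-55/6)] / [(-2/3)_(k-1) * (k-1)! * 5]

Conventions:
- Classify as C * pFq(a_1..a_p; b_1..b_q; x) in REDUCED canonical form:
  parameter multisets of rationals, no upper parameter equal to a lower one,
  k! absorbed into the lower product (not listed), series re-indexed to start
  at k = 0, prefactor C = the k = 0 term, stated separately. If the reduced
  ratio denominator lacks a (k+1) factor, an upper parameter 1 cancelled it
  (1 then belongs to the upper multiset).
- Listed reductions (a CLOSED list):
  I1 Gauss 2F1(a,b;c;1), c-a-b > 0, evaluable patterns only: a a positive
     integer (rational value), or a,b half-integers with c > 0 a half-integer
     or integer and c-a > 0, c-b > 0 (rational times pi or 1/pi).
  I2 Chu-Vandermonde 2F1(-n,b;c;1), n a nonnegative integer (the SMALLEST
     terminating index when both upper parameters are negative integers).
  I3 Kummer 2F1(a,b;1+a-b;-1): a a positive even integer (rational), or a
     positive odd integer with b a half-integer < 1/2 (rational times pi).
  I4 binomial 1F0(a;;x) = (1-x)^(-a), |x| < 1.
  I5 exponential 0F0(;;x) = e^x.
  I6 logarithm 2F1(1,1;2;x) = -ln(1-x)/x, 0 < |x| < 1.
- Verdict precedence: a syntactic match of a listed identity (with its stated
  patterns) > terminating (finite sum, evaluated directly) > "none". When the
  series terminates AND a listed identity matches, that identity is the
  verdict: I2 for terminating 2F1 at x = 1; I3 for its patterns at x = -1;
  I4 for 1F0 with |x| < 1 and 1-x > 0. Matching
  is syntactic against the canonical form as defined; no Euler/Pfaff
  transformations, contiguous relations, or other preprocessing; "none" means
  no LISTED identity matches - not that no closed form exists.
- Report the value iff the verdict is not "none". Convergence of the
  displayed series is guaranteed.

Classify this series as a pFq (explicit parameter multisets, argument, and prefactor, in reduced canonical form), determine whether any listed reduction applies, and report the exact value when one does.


Classification (C = -11/6): 1F1 with upper {-3/2}, lower {-2/3}, argument x = 4. Verdict: none (x = 4): each listed identity misses the multisets {-3/2} ; {-2/3}.

First insight: x = 4 and the constant factors (C = -11/6, x = 4) combine into one prefactor.
Consecutive-term ratio: r(k) = 4 * (k-3/2) / [(k-2/3) (k+1)] - rational in k. x = 4; t_0 = -11/6; negate the roots.


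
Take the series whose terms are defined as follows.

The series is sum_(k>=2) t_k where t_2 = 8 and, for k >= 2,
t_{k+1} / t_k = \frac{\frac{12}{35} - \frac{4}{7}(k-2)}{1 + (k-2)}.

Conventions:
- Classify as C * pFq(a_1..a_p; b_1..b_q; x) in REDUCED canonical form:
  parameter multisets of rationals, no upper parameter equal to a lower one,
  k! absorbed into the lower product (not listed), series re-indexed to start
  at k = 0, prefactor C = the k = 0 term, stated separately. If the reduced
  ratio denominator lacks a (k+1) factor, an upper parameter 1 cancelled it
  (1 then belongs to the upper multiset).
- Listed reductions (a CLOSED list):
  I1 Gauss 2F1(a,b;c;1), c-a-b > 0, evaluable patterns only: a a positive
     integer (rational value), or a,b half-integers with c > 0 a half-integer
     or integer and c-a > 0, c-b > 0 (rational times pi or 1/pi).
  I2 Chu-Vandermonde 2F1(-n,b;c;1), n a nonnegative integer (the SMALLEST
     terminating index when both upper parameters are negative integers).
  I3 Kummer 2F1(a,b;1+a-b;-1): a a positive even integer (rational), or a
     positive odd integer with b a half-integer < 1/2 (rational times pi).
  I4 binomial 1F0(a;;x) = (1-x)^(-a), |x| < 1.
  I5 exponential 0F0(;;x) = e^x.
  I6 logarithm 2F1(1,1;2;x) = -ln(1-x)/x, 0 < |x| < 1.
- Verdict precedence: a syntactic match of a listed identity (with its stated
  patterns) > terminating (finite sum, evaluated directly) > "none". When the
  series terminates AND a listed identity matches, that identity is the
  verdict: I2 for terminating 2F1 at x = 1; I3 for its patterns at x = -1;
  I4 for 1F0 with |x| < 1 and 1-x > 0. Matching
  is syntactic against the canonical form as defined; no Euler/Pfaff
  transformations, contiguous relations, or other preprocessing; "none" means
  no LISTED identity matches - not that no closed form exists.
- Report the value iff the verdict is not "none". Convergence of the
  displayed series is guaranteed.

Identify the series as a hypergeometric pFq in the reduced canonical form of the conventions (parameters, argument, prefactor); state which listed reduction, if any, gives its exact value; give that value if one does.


Key step: from the first term 8: the expanded ratio factors over Q; C = 8, x = -4/7, roots give parameters.
Adjacent-term ratio: r(k) = -\frac{4}{7} * (k-\frac{3}{5}) / [(k+1)] - poly over poly, x = -\frac{4}{7} from leading terms; C = 8 at k = 0.

Prefactor 8, argument -\frac{4}{7}: 1F0 with upper {-\frac{3}{5}} over lower {-}. Verdict at x = -\frac{4}{7}: binomial (I4) matches (the 1F0 binomial series: exponent 3/5, x = -\frac{4}{7}). Hence: 8 \cdot \left(\frac{11}{7}\right)^{\frac{3}{5}}.


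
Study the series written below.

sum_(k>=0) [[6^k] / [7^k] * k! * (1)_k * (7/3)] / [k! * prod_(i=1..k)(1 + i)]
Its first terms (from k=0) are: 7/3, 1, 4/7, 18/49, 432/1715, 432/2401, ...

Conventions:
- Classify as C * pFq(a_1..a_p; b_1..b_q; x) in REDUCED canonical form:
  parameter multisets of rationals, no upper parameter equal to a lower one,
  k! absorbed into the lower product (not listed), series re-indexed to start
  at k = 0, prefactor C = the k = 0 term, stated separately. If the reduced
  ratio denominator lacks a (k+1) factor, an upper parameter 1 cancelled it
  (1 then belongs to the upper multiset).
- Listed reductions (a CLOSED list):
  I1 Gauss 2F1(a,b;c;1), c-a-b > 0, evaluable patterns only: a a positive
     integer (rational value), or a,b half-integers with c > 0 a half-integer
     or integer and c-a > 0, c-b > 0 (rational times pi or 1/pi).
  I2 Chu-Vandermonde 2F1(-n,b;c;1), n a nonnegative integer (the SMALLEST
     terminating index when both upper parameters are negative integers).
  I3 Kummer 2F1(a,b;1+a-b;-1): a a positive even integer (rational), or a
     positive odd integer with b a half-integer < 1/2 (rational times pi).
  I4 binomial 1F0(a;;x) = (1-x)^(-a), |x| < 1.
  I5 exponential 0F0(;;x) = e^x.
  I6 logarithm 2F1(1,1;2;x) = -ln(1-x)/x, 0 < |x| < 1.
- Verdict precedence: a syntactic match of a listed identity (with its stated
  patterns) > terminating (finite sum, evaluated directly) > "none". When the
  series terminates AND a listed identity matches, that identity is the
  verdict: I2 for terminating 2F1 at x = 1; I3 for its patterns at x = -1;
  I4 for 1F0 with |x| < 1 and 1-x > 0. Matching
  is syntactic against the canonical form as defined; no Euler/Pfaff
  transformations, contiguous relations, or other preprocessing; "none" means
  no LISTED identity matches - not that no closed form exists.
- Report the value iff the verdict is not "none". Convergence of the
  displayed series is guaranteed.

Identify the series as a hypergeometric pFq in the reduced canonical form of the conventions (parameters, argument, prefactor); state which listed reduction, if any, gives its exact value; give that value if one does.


This is 7/3 * 2F1(1, 1; 2; 6/7) in reduced canonical form. Verdict (x = 6/7): logarithm (I6) applies (the logarithm: parameters (1,1;2), x = 6/7). Its exact value is (-49/18) * ln(1/7).

Key observation: x = (6/7) and the factorial ratio (C = 7/3) (k+a-1)!/(a-1)! is a rising factorial (a)_k.
Consecutive-term ratio: r(k) = (6/7) * (k+1) (k+1) / [(k+2) (k+1)] ; factor over Q: parameters, x = (6/7), and C = 7/3.


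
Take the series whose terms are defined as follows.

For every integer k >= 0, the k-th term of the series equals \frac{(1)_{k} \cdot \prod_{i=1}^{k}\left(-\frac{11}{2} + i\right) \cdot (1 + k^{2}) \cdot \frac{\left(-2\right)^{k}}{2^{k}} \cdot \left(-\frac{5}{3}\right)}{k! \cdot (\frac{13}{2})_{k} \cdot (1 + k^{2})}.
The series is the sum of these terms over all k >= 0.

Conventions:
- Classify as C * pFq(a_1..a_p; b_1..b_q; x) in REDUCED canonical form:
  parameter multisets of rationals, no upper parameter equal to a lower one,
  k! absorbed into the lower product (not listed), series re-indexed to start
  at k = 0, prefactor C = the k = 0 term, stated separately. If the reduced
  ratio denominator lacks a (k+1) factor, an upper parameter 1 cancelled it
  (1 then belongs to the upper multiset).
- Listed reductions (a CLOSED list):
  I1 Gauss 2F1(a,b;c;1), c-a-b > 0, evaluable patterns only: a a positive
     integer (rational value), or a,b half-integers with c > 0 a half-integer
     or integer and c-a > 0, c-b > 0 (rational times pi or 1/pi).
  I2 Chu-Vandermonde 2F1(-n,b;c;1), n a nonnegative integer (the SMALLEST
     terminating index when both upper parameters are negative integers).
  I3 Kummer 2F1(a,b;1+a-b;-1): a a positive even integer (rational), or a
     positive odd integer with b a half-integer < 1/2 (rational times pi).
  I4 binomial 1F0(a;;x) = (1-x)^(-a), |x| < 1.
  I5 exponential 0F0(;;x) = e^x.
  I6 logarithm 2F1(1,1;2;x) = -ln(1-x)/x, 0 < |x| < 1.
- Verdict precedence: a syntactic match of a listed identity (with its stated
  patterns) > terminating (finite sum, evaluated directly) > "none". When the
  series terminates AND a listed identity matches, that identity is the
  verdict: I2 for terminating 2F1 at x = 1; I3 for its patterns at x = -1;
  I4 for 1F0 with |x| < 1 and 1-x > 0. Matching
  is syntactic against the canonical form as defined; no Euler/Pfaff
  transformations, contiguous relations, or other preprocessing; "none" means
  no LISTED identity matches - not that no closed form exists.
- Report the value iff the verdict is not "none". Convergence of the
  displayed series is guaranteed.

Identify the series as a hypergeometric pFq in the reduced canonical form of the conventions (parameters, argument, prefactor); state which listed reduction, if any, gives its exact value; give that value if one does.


Reduced: x = -1, 2F1, upper = {-\frac{9}{2}, 1}, lower = {\frac{13}{2}}, C = -\frac{5}{3}. Verdict: Kummer (I3) matches (x = -1; c = \frac{13}{2} equals 1+a-b for upper {-\frac{9}{2}, 1}: listed pattern). Its exact value is \left(-\frac{1155}{1024}\right) \cdot \pi.

Structural cue: x = -1 and the two k-th powers (C = -5/3, x = -1) combine into one argument.
Step ratio: r(k) = -1 * (k-\frac{9}{2}) (k+1) / [(k+\frac{13}{2}) (k+1)] - poly over poly, x = -1 from leading terms; C = -\frac{5}{3} at k = 0.


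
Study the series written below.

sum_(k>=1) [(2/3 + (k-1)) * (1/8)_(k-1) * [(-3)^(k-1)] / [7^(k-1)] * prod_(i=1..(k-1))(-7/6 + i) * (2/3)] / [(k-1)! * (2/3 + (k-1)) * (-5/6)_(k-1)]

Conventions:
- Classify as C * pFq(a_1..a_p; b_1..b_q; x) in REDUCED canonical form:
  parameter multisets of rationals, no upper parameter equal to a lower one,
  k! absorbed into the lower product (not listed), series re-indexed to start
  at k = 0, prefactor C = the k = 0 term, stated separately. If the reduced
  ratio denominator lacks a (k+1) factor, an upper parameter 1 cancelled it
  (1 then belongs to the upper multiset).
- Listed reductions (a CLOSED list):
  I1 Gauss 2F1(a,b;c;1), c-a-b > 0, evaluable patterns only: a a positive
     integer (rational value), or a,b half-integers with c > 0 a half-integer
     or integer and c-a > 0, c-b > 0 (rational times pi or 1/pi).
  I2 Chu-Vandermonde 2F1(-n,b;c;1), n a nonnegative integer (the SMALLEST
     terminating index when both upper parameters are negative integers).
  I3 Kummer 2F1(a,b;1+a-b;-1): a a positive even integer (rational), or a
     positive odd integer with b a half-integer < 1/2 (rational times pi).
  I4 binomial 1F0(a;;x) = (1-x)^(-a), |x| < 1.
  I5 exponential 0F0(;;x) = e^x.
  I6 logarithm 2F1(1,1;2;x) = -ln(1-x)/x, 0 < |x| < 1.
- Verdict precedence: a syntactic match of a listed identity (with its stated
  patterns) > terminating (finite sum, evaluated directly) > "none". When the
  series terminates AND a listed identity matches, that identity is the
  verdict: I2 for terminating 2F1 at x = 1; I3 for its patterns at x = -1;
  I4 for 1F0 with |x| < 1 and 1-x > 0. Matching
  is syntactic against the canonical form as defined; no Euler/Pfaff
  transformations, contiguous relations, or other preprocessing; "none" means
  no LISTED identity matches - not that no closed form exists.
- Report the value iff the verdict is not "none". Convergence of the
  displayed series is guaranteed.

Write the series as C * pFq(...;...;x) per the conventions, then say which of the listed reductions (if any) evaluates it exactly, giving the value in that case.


At argument -3/7: a 2F1 with upper {-1/6, 1/8}, lower {-5/6}, scaled by C = 2/3. Verdict: none. Every listed pattern misses the 2F1 form at -3/7, upper {-1/6, 1/8}.

First insight: x = (-3/7) and the running product (prefactor 2/3) telescopes to a rising factorial.
Consecutive-term ratio: r(k) = (-3/7) * (k-1/6) (k+1/8) / [(k-5/6) (k+1)] - poly over poly, x = (-3/7) from leading terms; C = 2/3 at k = 0.


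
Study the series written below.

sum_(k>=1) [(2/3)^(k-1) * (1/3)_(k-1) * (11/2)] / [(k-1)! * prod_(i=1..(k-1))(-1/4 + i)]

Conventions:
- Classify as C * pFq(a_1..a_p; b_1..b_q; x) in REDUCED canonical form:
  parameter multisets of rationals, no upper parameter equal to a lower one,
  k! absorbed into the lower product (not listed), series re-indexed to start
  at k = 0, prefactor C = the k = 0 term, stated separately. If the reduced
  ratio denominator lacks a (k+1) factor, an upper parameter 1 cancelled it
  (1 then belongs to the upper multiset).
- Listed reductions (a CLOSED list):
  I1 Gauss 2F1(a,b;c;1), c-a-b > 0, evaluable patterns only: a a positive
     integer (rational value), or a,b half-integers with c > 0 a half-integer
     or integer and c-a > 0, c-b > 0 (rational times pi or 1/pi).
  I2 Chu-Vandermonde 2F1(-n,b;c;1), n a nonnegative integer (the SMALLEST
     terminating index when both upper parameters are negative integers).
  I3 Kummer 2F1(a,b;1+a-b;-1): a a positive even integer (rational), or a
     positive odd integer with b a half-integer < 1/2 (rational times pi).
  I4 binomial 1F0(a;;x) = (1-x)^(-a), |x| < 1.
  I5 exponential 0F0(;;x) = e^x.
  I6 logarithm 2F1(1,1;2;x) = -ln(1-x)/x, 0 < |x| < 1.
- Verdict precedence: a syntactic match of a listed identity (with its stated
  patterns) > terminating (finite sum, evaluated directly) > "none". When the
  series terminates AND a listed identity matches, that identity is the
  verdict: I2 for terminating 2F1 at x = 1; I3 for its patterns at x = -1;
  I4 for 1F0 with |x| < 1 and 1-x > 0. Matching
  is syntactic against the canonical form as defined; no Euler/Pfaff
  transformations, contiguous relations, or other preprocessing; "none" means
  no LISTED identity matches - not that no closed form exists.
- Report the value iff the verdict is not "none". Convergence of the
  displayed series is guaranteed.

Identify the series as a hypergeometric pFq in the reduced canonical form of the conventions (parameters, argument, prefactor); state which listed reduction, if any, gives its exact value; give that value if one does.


Reduced: x = 2/3, 1F1, upper = {1/3}, lower = {3/4}, C = 11/2. Verdict: none. No listed pattern accepts 1F1(1/3; 3/4; 2/3).

Key step: t_0 = 11/2 here, and the lower running product (prefactor 11/2) is a rising factorial.
Ratio: r(k) = (2/3) * (k+1/3) / [(k+3/4) (k+1)] - rational; roots negated = parameters, x = (2/3), C = 11/2.


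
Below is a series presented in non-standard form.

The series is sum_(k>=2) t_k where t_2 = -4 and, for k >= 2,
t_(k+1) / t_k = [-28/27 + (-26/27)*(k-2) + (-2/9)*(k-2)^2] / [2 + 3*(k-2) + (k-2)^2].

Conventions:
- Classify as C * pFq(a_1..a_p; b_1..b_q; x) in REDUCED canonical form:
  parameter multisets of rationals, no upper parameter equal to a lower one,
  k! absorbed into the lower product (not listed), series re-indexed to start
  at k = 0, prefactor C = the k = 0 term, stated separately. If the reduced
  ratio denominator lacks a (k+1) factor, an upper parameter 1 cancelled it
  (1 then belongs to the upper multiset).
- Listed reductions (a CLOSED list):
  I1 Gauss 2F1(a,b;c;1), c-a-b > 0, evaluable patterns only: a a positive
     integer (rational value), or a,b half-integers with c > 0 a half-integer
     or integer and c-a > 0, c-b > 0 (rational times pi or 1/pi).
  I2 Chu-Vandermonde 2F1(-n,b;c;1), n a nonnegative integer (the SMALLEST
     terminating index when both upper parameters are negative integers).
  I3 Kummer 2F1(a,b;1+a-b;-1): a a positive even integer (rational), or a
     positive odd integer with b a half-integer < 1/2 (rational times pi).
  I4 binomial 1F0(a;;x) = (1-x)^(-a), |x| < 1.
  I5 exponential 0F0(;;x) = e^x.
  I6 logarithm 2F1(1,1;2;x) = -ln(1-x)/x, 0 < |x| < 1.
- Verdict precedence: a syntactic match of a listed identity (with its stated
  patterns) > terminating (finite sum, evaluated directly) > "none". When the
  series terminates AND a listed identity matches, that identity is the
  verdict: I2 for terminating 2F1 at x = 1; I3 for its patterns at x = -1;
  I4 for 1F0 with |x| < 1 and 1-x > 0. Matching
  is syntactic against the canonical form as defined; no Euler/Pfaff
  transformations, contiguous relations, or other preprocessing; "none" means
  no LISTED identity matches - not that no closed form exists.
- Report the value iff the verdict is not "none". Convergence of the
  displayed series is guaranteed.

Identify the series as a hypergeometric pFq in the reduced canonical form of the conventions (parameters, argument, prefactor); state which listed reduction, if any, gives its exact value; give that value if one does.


This is -4 * 1F0(7/3; -; -2/9) in reduced canonical form. Verdict at x = -2/9: the binomial series (I4) matches (the 1F0 binomial series: exponent -7/3, x = -2/9). Hence: (-4) * (11/9)^(-7/3).

Structural cue: from the first term -4: factor the ratio over Q (C = -4, x = -2/9): negated roots = parameters.
Adjacent-term ratio: r(k) = (-2/9) * (k+7/3) / [(k+1)] - rational in k, leading ratio (-2/9); with t_0 = -4, classification follows.


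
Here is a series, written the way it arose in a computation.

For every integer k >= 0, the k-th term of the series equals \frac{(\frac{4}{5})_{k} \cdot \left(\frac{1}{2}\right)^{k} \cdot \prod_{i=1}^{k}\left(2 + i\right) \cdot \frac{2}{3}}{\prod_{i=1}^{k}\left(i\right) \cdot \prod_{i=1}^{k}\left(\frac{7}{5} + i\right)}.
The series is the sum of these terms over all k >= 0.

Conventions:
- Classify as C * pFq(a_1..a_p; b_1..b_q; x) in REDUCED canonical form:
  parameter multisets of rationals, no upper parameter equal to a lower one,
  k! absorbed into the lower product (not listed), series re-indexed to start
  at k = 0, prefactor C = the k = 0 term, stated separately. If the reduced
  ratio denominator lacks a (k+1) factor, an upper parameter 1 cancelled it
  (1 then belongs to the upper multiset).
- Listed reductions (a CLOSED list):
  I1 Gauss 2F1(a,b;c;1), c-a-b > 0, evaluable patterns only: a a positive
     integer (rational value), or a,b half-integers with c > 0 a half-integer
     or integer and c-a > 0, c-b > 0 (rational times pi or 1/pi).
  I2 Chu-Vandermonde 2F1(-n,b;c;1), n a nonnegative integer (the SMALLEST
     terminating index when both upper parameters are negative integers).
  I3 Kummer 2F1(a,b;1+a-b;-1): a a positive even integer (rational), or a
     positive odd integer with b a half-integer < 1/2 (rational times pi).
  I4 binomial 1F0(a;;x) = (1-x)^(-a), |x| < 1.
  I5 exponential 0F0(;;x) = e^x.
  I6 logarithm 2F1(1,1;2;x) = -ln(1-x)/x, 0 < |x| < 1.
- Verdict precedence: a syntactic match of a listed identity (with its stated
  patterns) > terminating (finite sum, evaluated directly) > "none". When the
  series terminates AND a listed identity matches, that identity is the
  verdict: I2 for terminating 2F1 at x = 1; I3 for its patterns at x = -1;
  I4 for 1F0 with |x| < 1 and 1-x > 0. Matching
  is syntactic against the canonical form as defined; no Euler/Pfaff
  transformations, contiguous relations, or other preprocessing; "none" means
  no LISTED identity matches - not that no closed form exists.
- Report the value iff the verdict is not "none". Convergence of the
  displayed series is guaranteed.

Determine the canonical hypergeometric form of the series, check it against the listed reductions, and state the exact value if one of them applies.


With C = \frac{2}{3}: the canonical form is 2F1(\frac{4}{5}, 3; \frac{12}{5}; \frac{1}{2}). Verdict: none - at argument \frac{1}{2} the multisets {\frac{4}{5}, 3} ; {\frac{12}{5}} match no listed identity.

First insight: from the first term \frac{2}{3}: the lower running product (C = 2/3, x = 1/2) is a rising factorial.
Step ratio: r(k) = \frac{1}{2} * (k+\frac{4}{5}) (k+3) / [(k+\frac{12}{5}) (k+1)] - poly over poly, x = \frac{1}{2} from leading terms; C = \frac{2}{3} at k = 0.


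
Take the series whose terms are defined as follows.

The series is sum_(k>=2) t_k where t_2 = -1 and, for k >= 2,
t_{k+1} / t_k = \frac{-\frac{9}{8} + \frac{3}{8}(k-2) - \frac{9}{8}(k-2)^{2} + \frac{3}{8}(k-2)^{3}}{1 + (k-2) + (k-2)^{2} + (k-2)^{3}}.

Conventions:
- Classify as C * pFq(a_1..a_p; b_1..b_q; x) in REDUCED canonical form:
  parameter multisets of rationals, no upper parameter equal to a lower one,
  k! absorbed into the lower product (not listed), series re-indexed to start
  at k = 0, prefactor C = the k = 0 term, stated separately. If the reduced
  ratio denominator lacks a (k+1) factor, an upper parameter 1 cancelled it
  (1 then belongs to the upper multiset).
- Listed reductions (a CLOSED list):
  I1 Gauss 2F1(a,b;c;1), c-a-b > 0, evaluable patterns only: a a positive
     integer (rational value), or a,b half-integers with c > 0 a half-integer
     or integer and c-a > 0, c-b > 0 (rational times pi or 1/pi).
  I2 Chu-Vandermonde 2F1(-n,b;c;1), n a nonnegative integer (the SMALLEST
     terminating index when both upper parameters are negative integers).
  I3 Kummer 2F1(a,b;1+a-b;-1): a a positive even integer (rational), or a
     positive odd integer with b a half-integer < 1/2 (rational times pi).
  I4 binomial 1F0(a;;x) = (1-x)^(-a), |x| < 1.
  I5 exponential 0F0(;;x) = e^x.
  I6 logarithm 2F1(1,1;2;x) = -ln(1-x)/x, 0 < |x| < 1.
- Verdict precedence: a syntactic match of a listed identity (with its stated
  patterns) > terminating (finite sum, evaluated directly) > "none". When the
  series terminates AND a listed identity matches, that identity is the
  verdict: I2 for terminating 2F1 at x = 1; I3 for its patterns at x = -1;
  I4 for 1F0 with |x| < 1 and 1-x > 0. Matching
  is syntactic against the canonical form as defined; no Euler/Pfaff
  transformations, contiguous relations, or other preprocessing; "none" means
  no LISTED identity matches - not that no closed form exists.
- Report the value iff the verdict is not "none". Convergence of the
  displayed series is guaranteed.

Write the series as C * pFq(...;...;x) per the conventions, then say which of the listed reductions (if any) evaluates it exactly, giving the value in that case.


With C = -1: the canonical form is 1F0(-3; -; \frac{3}{8}). Verdict at x = \frac{3}{8}: binomial (I4) matches (the 1F0 binomial series: exponent 3, x = \frac{3}{8}). Exact value: -\frac{125}{512}.

Key step: t_0 being -1, cancel k^2 + 1 from the displayed ratio first; then C = -1.
Term ratio: r(k) = \frac{3}{8} * (k-3) / [(k+1)] - poly over poly, x = \frac{3}{8} from leading terms; C = -1 at k = 0.
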